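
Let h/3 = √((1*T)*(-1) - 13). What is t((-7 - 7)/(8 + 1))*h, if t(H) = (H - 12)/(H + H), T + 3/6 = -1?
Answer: 183*I*√46/28 ≈ 44.327*I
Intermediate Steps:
T = -3/2 (T = -½ - 1 = -3/2 ≈ -1.5000)
t(H) = (-12 + H)/(2*H) (t(H) = (-12 + H)/((2*H)) = (-12 + H)*(1/(2*H)) = (-12 + H)/(2*H))
h = 3*I*√46/2 (h = 3*√((1*(-3/2))*(-1) - 13) = 3*√(-3/2*(-1) - 13) = 3*√(3/2 - 13) = 3*√(-23/2) = 3*(I*√46/2) = 3*I*√46/2 ≈ 10.173*I)
t((-7 - 7)/(8 + 1))*h = ((-12 + (-7 - 7)/(8 + 1))/(2*(((-7 - 7)/(8 + 1)))))*(3*I*√46/2) = ((-12 - 14/9)/(2*((-14/9))))*(3*I*√46/2) = ((-12 - 14*⅑)/(2*((-14*⅑))))*(3*I*√46/2) = ((-12 - 14/9)/(2*(-14/9)))*(3*I*√46/2) = ((½)*(-9/14)*(-122/9))*(3*I*√46/2) = 61*(3*I*√46/2)/14 = 183*I*√46/28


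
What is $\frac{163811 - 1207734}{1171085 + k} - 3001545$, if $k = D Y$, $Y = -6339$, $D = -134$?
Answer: $- \frac{6064655733418}{2020511} \approx -3.0015 \cdot 10^{6}$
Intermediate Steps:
$k = 849426$ ($k = \left(-134\right) \left(-6339\right) = 849426$)
$\frac{163811 - 1207734}{1171085 + k} - 3001545 = \frac{163811 - 1207734}{1171085 + 849426} - 3001545 = - \frac{1043923}{2020511} - 3001545 = - \frac{6064655733418}{2020511}$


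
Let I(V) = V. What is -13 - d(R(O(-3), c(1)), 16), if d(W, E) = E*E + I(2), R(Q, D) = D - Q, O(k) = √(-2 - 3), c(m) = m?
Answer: -271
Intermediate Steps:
O(k) = I*√5 (O(k) = √(-5) = I*√5)
d(W, E) = 2 + E² (d(W, E) = E*E + 2 = E² + 2 = 2 + E²)
-13 - d(R(O(-3), c(1)), 16) = -13 - (2 + 16²) = -13 - (2 + 256) = -13 - 1*258 = -13 - 258 = -271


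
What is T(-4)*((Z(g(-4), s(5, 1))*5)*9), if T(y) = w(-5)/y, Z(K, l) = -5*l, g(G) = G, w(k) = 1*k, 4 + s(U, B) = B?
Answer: 3375/4 ≈ 843.75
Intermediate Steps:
s(U, B) = -4 + B
w(k) = k
T(y) = -5/y
T(-4)*((Z(g(-4), s(5, 1))*5)*9) = (-5/(-4))*((-5*(-4 + 1)*5)*9) = (-5*(-1/4))*((-5*(-3)*5)*9) = 5*((15*5)*9)/4 = 5*(75*9)/4 = (5/4)*675 = 3375/4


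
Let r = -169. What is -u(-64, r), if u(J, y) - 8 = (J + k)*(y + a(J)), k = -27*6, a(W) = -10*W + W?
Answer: 91974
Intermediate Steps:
a(W) = -9*W
k = -162
u(J, y) = 8 + (-162 + J)*(y - 9*J) (u(J, y) = 8 + (J - 162)*(y - 9*J) = 8 + (-162 + J)*(y - 9*J))
-u(-64, r) = -(8 - 162*(-169) - 9*(-64)² + 1458*(-64) - 64*(-169)) = -(8 + 27378 - 9*4096 - 93312 + 10816) = -(8 + 27378 - 36864 - 93312 + 10816) = -1*(-91974) = 91974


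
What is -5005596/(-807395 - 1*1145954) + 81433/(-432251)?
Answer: 2004606807479/844337058599 ≈ 2.3742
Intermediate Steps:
-5005596/(-807395 - 1*1145954) + 81433/(-432251) = -5005596/(-807395 - 1145954) + 81433*(-1/432251) = -5005596/(-1953349) - 81433/432251 = -5005596*(-1/1953349) - 81433/432251 = 5005596/1953349 - 81433/432251 = 2004606807479/844337058599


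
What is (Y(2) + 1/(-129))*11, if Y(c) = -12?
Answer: -17039/129 ≈ -132.09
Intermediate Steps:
(Y(2) + 1/(-129))*11 = (-12 + 1/(-129))*11 = (-12 - 1/129)*11 = -1549/129*11 = -17039/129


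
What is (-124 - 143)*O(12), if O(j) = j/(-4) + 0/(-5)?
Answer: 801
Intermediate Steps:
O(j) = -j/4 (O(j) = j*(-¼) + 0*(-⅕) = -j/4 + 0 = -j/4)
(-124 - 143)*O(12) = (-124 - 143)*(-¼*12) = -267*(-3) = 801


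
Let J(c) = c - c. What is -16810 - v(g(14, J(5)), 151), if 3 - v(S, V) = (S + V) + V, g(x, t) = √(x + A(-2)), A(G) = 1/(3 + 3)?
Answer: -16511 + √510/6 ≈ -16507.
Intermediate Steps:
A(G) = ⅙ (A(G) = 1/6 = ⅙)
J(c) = 0
g(x, t) = √(⅙ + x) (g(x, t) = √(x + ⅙) = √(⅙ + x))
v(S, V) = 3 - S - 2*V (v(S, V) = 3 - ((S + V) + V) = 3 - (S + 2*V) = 3 + (-S - 2*V) = 3 - S - 2*V)
-16810 - v(g(14, J(5)), 151) = -16810 - (3 - √(6 + 36*14)/6 - 2*151) = -16810 - (3 - √(6 + 504)/6 - 302) = -16810 - (3 - √510/6 - 302) = -16810 - (-299 - √510/6) = -16810 + (299 + √510/6) = -16511 + √510/6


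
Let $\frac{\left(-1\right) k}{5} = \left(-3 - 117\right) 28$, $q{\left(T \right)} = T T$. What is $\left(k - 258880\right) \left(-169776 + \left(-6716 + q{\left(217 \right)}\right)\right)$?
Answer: $31325878240$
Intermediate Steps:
$q{\left(T \right)} = T^{2}$
$k = 16800$ ($k = - 5 \left(-3 - 117\right) 28 = - 5 \left(\left(-120\right) 28\right) = \left(-5\right) \left(-3360\right) = 16800$)
$\left(k - 258880\right) \left(-169776 + \left(-6716 + q{\left(217 \right)}\right)\right) = \left(16800 - 258880\right) \left(-169776 - \left(6716 - 217^{2}\right)\right) = - 242080 \left(-169776 + \left(-6716 + 47089\right)\right) = - 242080 \left(-169776 + 40373\right) = \left(-242080\right) \left(-129403\right) = 31325878240$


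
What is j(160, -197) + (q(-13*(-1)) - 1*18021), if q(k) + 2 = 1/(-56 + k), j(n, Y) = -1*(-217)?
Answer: -765659/43 ≈ -17806.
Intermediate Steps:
j(n, Y) = 217
q(k) = -2 + 1/(-56 + k)
j(160, -197) + (q(-13*(-1)) - 1*18021) = 217 + ((113 - (-26)*(-1))/(-56 - 13*(-1)) - 1*18021) = 217 + ((113 - 2*13)/(-56 + 13) - 18021) = 217 + ((113 - 26)/(-43) - 18021) = 217 + (-1/43*87 - 18021) = 217 + (-87/43 - 18021) = 217 - 774990/43 = -765659/43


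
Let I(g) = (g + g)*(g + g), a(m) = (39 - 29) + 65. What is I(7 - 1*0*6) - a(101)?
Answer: 121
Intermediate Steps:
a(m) = 75 (a(m) = 10 + 65 = 75)
I(g) = 4*g² (I(g) = (2*g)*(2*g) = 4*g²)
I(7 - 1*0*6) - a(101) = 4*(7 - 1*0*6)² - 1*75 = 4*(7 - 0*6)² - 75 = 4*(7 - 1*0)² - 75 = 4*(7 + 0)² - 75 = 4*7² - 75 = 4*49 - 75 = 196 - 75 = 121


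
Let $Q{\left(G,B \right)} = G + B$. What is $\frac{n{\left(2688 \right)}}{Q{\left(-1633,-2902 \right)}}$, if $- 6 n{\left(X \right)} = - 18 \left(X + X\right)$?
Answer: $- \frac{16128}{4535} \approx -3.5563$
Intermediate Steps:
$Q{\left(G,B \right)} = B + G$
$n{\left(X \right)} = 6 X$ ($n{\left(X \right)} = - \frac{\left(-18\right) \left(X + X\right)}{6} = - \frac{\left(-18\right) 2 X}{6} = - \frac{\left(-36\right) X}{6} = 6 X$)
$\frac{n{\left(2688 \right)}}{Q{\left(-1633,-2902 \right)}} = \frac{6 \cdot 2688}{-2902 - 1633} = \frac{16128}{-4535} = 16128 \left(- \frac{1}{4535}\right) = - \frac{16128}{4535}$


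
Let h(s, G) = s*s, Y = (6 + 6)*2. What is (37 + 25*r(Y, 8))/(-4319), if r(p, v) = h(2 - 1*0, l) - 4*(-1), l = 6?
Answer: -237/4319 ≈ -0.054874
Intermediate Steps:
Y = 24 (Y = 12*2 = 24)
h(s, G) = s²
r(p, v) = 8 (r(p, v) = (2 - 1*0)² - 4*(-1) = (2 + 0)² + 4 = 2² + 4 = 4 + 4 = 8)
(37 + 25*r(Y, 8))/(-4319) = (37 + 25*8)/(-4319) = (37 + 200)*(-1/4319) = 237*(-1/4319) = -237/4319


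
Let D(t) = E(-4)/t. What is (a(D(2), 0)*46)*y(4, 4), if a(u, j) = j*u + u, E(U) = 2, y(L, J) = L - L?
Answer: 0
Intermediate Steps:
y(L, J) = 0
D(t) = 2/t
a(u, j) = u + j*u
(a(D(2), 0)*46)*y(4, 4) = (((2/2)*(1 + 0))*46)*0 = (((2*(½))*1)*46)*0 = ((1*1)*46)*0 = (1*46)*0 = 46*0 = 0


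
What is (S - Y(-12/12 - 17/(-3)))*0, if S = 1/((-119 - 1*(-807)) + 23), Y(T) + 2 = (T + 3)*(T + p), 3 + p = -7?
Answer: 0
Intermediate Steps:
p = -10 (p = -3 - 7 = -10)
Y(T) = -2 + (-10 + T)*(3 + T) (Y(T) = -2 + (T + 3)*(T - 10) = -2 + (3 + T)*(-10 + T) = -2 + (-10 + T)*(3 + T))
S = 1/711 (S = 1/((-119 + 807) + 23) = 1/(688 + 23) = 1/711 ≈ 0.0014065)
(S - Y(-12/12 - 17/(-3)))*0 = (1/711 - (-32 + (-12/12 - 17/(-3))**2 - 7*(-12/12 - 17/(-3))))*0 = (1/711 - (-32 + (-12*1/12 - 17*(-1/3))**2 - 7*(-12*1/12 - 17*(-1/3))))*0 = (1/711 - (-32 + (-1 + 17/3)**2 - 7*(-1 + 17/3)))*0 = (1/711 - (-32 + (14/3)**2 - 7*14/3))*0 = (1/711 - (-32 + 196/9 - 98/3))*0 = (1/711 - 1*(-386/9))*0 = (1/711 + 386/9)*0 = (10165/237)*0 = 0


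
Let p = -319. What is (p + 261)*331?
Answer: -19198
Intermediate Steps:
(p + 261)*331 = (-319 + 261)*331 = -58*331 = -19198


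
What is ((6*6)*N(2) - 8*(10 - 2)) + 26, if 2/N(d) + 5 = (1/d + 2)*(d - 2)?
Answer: -262/5 ≈ -52.400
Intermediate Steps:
N(d) = 2/(-5 + (-2 + d)*(2 + 1/d)) (N(d) = 2/(-5 + (1/d + 2)*(d - 2)) = 2/(-5 + (1/d + 2)*(-2 + d)) = 2/(-5 + (2 + 1/d)*(-2 + d)) = 2/(-5 + (-2 + d)*(2 + 1/d)))
((6*6)*N(2) - 8*(10 - 2)) + 26 = ((6*6)*(2/(-1 + 2**2 - 4*2)) - 8*(10 - 2)) + 26 = (36*(2/(-1 + 4 - 8)) - 8*8) + 26 = (36*(2/(-5)) - 64) + 26 = (36*(2*(-1/5)) - 64) + 26 = (36*(-2/5) - 64) + 26 = (-72/5 - 64) + 26 = -392/5 + 26 = -262/5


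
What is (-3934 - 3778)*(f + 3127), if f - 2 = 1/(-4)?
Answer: -24128920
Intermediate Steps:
f = 7/4 (f = 2 + 1/(-4) = 2 - 1/4 = 7/4 ≈ 1.7500)
(-3934 - 3778)*(f + 3127) = (-3934 - 3778)*(7/4 + 3127) = -7712*12515/4 = -24128920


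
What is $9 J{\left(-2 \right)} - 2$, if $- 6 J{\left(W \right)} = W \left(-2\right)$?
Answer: $-8$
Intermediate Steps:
$J{\left(W \right)} = \frac{W}{3}$ ($J{\left(W \right)} = - \frac{W \left(-2\right)}{6} = - \frac{\left(-2\right) W}{6} = \frac{W}{3}$)
$9 J{\left(-2 \right)} - 2 = 9 \cdot \frac{1}{3} \left(-2\right) - 2 = 9 \left(- \frac{2}{3}\right) - 2 = -6 - 2 = -8$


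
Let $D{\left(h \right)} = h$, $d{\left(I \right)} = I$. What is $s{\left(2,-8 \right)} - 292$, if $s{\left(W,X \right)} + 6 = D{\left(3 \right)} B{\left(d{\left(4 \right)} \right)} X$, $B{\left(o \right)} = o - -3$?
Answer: $-466$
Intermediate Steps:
$B{\left(o \right)} = 3 + o$ ($B{\left(o \right)} = o + 3 = 3 + o$)
$s{\left(W,X \right)} = -6 + 21 X$ ($s{\left(W,X \right)} = -6 + 3 \left(3 + 4\right) X = -6 + 3 \cdot 7 X = -6 + 21 X$)
$s{\left(2,-8 \right)} - 292 = \left(-6 + 21 \left(-8\right)\right) - 292 = \left(-6 - 168\right) - 292 = -174 - 292 = -466$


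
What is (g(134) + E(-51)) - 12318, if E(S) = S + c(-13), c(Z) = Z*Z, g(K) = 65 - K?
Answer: -12269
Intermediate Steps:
c(Z) = Z**2
E(S) = 169 + S (E(S) = S + (-13)**2 = S + 169 = 169 + S)
(g(134) + E(-51)) - 12318 = ((65 - 1*134) + (169 - 51)) - 12318 = ((65 - 134) + 118) - 12318 = (-69 + 118) - 12318 = 49 - 12318 = -12269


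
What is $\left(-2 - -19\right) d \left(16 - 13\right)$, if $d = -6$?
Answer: $-306$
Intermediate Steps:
$\left(-2 - -19\right) d \left(16 - 13\right) = \left(-2 - -19\right) \left(-6\right) \left(16 - 13\right) = \left(-2 + 19\right) \left(-6\right) \left(16 - 13\right) = 17 \left(-6\right) 3 = \left(-102\right) 3 = -306$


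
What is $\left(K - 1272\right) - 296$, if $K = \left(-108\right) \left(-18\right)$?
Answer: $376$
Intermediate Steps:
$K = 1944$
$\left(K - 1272\right) - 296 = \left(1944 - 1272\right) - 296 = 672 - 296 = 376$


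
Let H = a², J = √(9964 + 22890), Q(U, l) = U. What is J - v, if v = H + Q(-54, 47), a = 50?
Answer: -2446 + √32854 ≈ -2264.7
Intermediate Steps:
J = √32854 ≈ 181.26
H = 2500 (H = 50² = 2500)
v = 2446 (v = 2500 - 54 = 2446)
J - v = √32854 - 1*2446 = √32854 - 2446 = -2446 + √32854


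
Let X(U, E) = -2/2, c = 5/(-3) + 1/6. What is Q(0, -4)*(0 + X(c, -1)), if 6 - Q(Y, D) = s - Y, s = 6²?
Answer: 30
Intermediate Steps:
s = 36
Q(Y, D) = -30 + Y (Q(Y, D) = 6 - (36 - Y) = 6 + (-36 + Y) = -30 + Y)
c = -3/2 (c = 5*(-⅓) + 1*(⅙) = -5/3 + ⅙ = -3/2 ≈ -1.5000)
X(U, E) = -1 (X(U, E) = -2*½ = -1)
Q(0, -4)*(0 + X(c, -1)) = (-30 + 0)*(0 - 1) = -30*(-1) = 30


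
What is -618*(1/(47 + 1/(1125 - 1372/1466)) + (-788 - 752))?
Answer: 6142611999203/6454311 ≈ 9.5171e+5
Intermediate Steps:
-618*(1/(47 + 1/(1125 - 1372/1466)) + (-788 - 752)) = -618*(1/(47 + 1/(1125 - 1372*1/1466)) - 1540) = -618*(1/(47 + 1/(1125 - 686/733)) - 1540) = -618*(1/(47 + 1/(823939/733)) - 1540) = -618*(1/(47 + 733/823939) - 1540) = -618*(1/(38725866/823939) - 1540) = -618*(823939/38725866 - 1540) = -618*(-59637009701/38725866) = 6142611999203/6454311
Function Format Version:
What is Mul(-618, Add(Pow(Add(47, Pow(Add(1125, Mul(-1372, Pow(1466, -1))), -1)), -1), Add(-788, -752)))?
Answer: Rational(6142611999203, 6454311) ≈ 9.5171e+5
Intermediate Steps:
Mul(-618, Add(Pow(Add(47, Pow(Add(1125, Mul(-1372, Pow(1466, -1))), -1)), -1), Add(-788, -752))) = Mul(-618, Add(Pow(Add(47, Pow(Add(1125, Mul(-1372, Rational(1, 1466))), -1)), -1), -1540)) = Mul(-618, Add(Pow(Add(47, Pow(Add(1125, Rational(-686, 733)), -1)), -1), -1540)) = Mul(-618, Add(Pow(Add(47, Pow(Rational(823939, 733), -1)), -1), -1540)) = Mul(-618, Add(Pow(Add(47, Rational(733, 823939)), -1), -1540)) = Mul(-618, Add(Pow(Rational(38725866, 823939), -1), -1540)) = Mul(-618, Add(Rational(823939, 38725866), -1540)) = Mul(-618, Rational(-59637009701, 38725866)) = Rational(6142611999203, 6454311)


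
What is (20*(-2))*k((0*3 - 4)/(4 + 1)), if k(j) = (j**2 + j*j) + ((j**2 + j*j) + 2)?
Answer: -912/5 ≈ -182.40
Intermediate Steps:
k(j) = 2 + 4*j**2 (k(j) = (j**2 + j**2) + ((j**2 + j**2) + 2) = 2*j**2 + (2*j**2 + 2) = 2*j**2 + (2 + 2*j**2) = 2 + 4*j**2)
(20*(-2))*k((0*3 - 4)/(4 + 1)) = (20*(-2))*(2 + 4*((0*3 - 4)/(4 + 1))**2) = -40*(2 + 4*((0 - 4)/5)**2) = -40*(2 + 4*(-4*1/5)**2) = -40*(2 + 4*(-4/5)**2) = -40*(2 + 4*(16/25)) = -40*(2 + 64/25) = -40*114/25 = -912/5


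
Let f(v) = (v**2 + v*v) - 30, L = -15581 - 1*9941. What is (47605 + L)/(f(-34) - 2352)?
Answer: -22083/70 ≈ -315.47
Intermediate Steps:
L = -25522 (L = -15581 - 9941 = -25522)
f(v) = -30 + 2*v**2 (f(v) = (v**2 + v**2) - 30 = 2*v**2 - 30 = -30 + 2*v**2)
(47605 + L)/(f(-34) - 2352) = (47605 - 25522)/((-30 + 2*(-34)**2) - 2352) = 22083/((-30 + 2*1156) - 2352) = 22083/((-30 + 2312) - 2352) = 22083/(2282 - 2352) = 22083/(-70) = 22083*(-1/70) = -22083/70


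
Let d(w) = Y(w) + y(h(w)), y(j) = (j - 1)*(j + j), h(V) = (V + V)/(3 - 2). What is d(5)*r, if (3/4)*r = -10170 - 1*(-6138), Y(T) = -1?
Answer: -962304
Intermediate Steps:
h(V) = 2*V (h(V) = (2*V)/1 = (2*V)*1 = 2*V)
y(j) = 2*j*(-1 + j) (y(j) = (-1 + j)*(2*j) = 2*j*(-1 + j))
d(w) = -1 + 4*w*(-1 + 2*w) (d(w) = -1 + 2*(2*w)*(-1 + 2*w) = -1 + 4*w*(-1 + 2*w))
r = -5376 (r = 4*(-10170 - 1*(-6138))/3 = 4*(-10170 + 6138)/3 = (4/3)*(-4032) = -5376)
d(5)*r = (-1 + 4*5*(-1 + 2*5))*(-5376) = (-1 + 4*5*(-1 + 10))*(-5376) = (-1 + 4*5*9)*(-5376) = (-1 + 180)*(-5376) = 179*(-5376) = -962304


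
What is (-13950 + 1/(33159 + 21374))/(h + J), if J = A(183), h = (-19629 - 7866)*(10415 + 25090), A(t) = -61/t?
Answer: 2282206047/159706975754558 ≈ 1.4290e-5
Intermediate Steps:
h = -976209975 (h = -27495*35505 = -976209975)
J = -1/3 (J = -61/183 = -61*1/183 = -1/3 ≈ -0.33333)
(-13950 + 1/(33159 + 21374))/(h + J) = (-13950 + 1/(33159 + 21374))/(-976209975 - 1/3) = (-13950 + 1/54533)/(-2928629926/3) = (-13950 + 1/54533)*(-3/2928629926) = -760735349/54533*(-3/2928629926) = 2282206047/159706975754558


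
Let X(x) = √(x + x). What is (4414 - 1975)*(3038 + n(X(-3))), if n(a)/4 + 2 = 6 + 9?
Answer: 7536510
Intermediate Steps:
X(x) = √2*√x (X(x) = √(2*x) = √2*√x)
n(a) = 52 (n(a) = -8 + 4*(6 + 9) = -8 + 4*15 = -8 + 60 = 52)
(4414 - 1975)*(3038 + n(X(-3))) = (4414 - 1975)*(3038 + 52) = 2439*3090 = 7536510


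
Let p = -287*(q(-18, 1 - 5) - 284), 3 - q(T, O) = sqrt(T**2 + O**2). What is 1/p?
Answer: 281/22564227 - 2*sqrt(85)/22564227 ≈ 1.1636e-5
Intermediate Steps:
q(T, O) = 3 - sqrt(O**2 + T**2) (q(T, O) = 3 - sqrt(T**2 + O**2) = 3 - sqrt(O**2 + T**2))
p = 80647 + 574*sqrt(85) (p = -287*((3 - sqrt((1 - 5)**2 + (-18)**2)) - 284) = -287*((3 - sqrt((-4)**2 + 324)) - 284) = -287*((3 - sqrt(16 + 324)) - 284) = -287*((3 - sqrt(340)) - 284) = -287*((3 - 2*sqrt(85)) - 284) = -287*(-281 - 2*sqrt(85)) = 80647 + 574*sqrt(85) ≈ 85939.)
1/p = 1/(80647 + 574*sqrt(85))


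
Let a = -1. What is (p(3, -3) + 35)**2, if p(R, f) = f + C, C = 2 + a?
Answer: 1089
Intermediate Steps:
C = 1 (C = 2 - 1 = 1)
p(R, f) = 1 + f (p(R, f) = f + 1 = 1 + f)
(p(3, -3) + 35)**2 = ((1 - 3) + 35)**2 = (-2 + 35)**2 = 33**2 = 1089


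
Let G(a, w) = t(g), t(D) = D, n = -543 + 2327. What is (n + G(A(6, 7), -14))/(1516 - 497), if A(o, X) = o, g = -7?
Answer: 1777/1019 ≈ 1.7439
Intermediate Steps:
n = 1784
G(a, w) = -7
(n + G(A(6, 7), -14))/(1516 - 497) = (1784 - 7)/(1516 - 497) = 1777/1019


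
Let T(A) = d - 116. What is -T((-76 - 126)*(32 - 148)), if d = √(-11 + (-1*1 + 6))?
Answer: 116 - I*√6 ≈ 116.0 - 2.4495*I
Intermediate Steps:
d = I*√6 (d = √(-11 + (-1 + 6)) = √(-11 + 5) = √(-6) = I*√6 ≈ 2.4495*I)
T(A) = -116 + I*√6 (T(A) = I*√6 - 116 = -116 + I*√6)
-T((-76 - 126)*(32 - 148)) = -(-116 + I*√6) = 116 - I*√6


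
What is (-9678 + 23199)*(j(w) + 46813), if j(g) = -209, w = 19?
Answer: 630132684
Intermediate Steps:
(-9678 + 23199)*(j(w) + 46813) = (-9678 + 23199)*(-209 + 46813) = 13521*46604 = 630132684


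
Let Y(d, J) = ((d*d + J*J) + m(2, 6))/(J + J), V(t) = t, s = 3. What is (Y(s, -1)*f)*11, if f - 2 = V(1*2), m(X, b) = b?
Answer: -352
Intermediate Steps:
f = 4 (f = 2 + 1*2 = 2 + 2 = 4)
Y(d, J) = (6 + J² + d²)/(2*J) (Y(d, J) = ((d*d + J*J) + 6)/(J + J) = ((d² + J²) + 6)/((2*J)) = ((J² + d²) + 6)*(1/(2*J)) = (6 + J² + d²)*(1/(2*J)) = (6 + J² + d²)/(2*J))
(Y(s, -1)*f)*11 = (((½)*(6 + (-1)² + 3²)/(-1))*4)*11 = (((½)*(-1)*(6 + 1 + 9))*4)*11 = (((½)*(-1)*16)*4)*11 = -8*4*11 = -32*11 = -352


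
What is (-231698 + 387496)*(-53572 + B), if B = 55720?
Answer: 334654104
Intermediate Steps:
(-231698 + 387496)*(-53572 + B) = (-231698 + 387496)*(-53572 + 55720) = 155798*2148 = 334654104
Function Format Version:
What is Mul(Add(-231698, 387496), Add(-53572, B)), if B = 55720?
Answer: 334654104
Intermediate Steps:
Mul(Add(-231698, 387496), Add(-53572, B)) = Mul(Add(-231698, 387496), Add(-53572, 55720)) = Mul(155798, 2148) = 334654104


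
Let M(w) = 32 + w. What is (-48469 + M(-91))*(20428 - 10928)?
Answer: -461016000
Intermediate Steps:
(-48469 + M(-91))*(20428 - 10928) = (-48469 + (32 - 91))*(20428 - 10928) = (-48469 - 59)*9500 = -48528*9500 = -461016000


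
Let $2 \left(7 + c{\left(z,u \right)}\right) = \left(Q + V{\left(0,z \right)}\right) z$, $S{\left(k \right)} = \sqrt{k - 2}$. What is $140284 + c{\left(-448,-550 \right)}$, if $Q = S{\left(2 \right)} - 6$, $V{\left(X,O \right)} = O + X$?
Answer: $241973$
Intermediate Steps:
$S{\left(k \right)} = \sqrt{-2 + k}$
$Q = -6$ ($Q = \sqrt{-2 + 2} - 6 = \sqrt{0} - 6 = 0 - 6 = -6$)
$c{\left(z,u \right)} = -7 + \frac{z \left(-6 + z\right)}{2}$ ($c{\left(z,u \right)} = -7 + \frac{\left(-6 + \left(z + 0\right)\right) z}{2} = -7 + \frac{\left(-6 + z\right) z}{2} = -7 + \frac{z \left(-6 + z\right)}{2}$)
$140284 + c{\left(-448,-550 \right)} = 140284 - \left(-1337 - 100352\right) = 140284 + \left(-7 + \frac{1}{2} \cdot 200704 + 1344\right) = 140284 + \left(-7 + 100352 + 1344\right) = 140284 + 101689 = 241973$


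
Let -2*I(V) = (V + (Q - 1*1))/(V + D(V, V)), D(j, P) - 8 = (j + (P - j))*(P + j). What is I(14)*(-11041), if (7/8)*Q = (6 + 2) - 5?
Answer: 55205/252 ≈ 219.07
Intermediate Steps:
Q = 24/7 (Q = 8*((6 + 2) - 5)/7 = 8*(8 - 5)/7 = (8/7)*3 = 24/7 ≈ 3.4286)
D(j, P) = 8 + P*(P + j) (D(j, P) = 8 + (j + (P - j))*(P + j) = 8 + P*(P + j))
I(V) = -(17/7 + V)/(2*(8 + V + 2*V²)) (I(V) = -(V + (24/7 - 1*1))/(2*(V + (8 + V² + V*V))) = -(V + (24/7 - 1))/(2*(V + (8 + V² + V²))) = -(V + 17/7)/(2*(V + (8 + 2*V²))) = -(17/7 + V)/(2*(8 + V + 2*V²)))
I(14)*(-11041) = ((-17 - 7*14)/(14*(8 + 14 + 2*14²)))*(-11041) = ((-17 - 98)/(14*(8 + 14 + 2*196)))*(-11041) = ((1/14)*(-115)/(8 + 14 + 392))*(-11041) = ((1/14)*(-115)/414)*(-11041) = ((1/14)*(1/414)*(-115))*(-11041) = -5/252*(-11041) = 55205/252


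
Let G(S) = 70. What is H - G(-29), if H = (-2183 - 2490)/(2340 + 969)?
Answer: -236303/3309 ≈ -71.412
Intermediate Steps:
H = -4673/3309 ≈ -1.4122
H - G(-29) = -4673/3309 - 1*70 = -4673/3309 - 70 = -236303/3309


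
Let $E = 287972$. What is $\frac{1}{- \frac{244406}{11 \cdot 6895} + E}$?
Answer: $\frac{75845}{21840991934} \approx 3.4726 \cdot 10^{-6}$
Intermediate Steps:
$\frac{1}{- \frac{244406}{11 \cdot 6895} + E} = \frac{1}{- \frac{244406}{11 \cdot 6895} + 287972} = \frac{1}{- \frac{244406}{75845} + 287972} = \frac{1}{\frac{21840991934}{75845}} = \frac{75845}{21840991934}$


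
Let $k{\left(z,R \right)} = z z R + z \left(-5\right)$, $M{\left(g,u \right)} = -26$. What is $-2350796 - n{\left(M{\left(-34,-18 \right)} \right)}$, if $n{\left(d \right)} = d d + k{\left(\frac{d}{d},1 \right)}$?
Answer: $-2351468$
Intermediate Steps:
$k{\left(z,R \right)} = - 5 z + R z^{2}$ ($k{\left(z,R \right)} = z^{2} R - 5 z = R z^{2} - 5 z = - 5 z + R z^{2}$)
$n{\left(d \right)} = -4 + d^{2}$ ($n{\left(d \right)} = d d + \frac{d}{d} \left(-5 + 1 \frac{d}{d}\right) = d^{2} + 1 \left(-5 + 1 \cdot 1\right) = d^{2} + 1 \left(-5 + 1\right) = d^{2} + 1 \left(-4\right) = d^{2} - 4 = -4 + d^{2}$)
$-2350796 - n{\left(M{\left(-34,-18 \right)} \right)} = -2350796 - \left(-4 + \left(-26\right)^{2}\right) = -2350796 - \left(-4 + 676\right) = -2350796 - 672 = -2351468$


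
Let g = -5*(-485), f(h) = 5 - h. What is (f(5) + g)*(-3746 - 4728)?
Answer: -20549450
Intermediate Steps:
g = 2425
(f(5) + g)*(-3746 - 4728) = ((5 - 1*5) + 2425)*(-3746 - 4728) = ((5 - 5) + 2425)*(-8474) = (0 + 2425)*(-8474) = 2425*(-8474) = -20549450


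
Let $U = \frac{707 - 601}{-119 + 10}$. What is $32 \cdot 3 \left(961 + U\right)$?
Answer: $\frac{10045728}{109} \approx 92163.0$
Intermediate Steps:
$U = - \frac{106}{109}$ ($U = \frac{106}{-109} = 106 \left(- \frac{1}{109}\right) = - \frac{106}{109} \approx -0.97248$)
$32 \cdot 3 \left(961 + U\right) = 32 \cdot 3 \left(961 - \frac{106}{109}\right) = 96 \cdot \frac{104643}{109} = \frac{10045728}{109}$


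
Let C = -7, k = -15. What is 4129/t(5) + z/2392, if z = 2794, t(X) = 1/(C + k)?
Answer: -108640851/1196 ≈ -90837.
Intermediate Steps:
t(X) = -1/22 (t(X) = 1/(-7 - 15) = 1/(-22) = -1/22)
4129/t(5) + z/2392 = 4129/(-1/22) + 2794/2392 = 4129*(-22) + 2794*(1/2392) = -90838 + 1397/1196 = -108640851/1196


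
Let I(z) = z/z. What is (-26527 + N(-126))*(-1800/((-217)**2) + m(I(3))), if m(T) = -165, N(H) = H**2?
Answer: 82774086735/47089 ≈ 1.7578e+6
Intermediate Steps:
I(z) = 1
(-26527 + N(-126))*(-1800/((-217)**2) + m(I(3))) = (-26527 + (-126)**2)*(-1800/((-217)**2) - 165) = (-26527 + 15876)*(-1800/47089 - 165) = -10651*(-1800*1/47089 - 165) = -10651*(-1800/47089 - 165) = -10651*(-7771485/47089) = 82774086735/47089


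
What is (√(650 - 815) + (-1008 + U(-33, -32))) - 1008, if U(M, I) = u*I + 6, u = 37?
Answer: -3194 + I*√165 ≈ -3194.0 + 12.845*I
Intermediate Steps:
U(M, I) = 6 + 37*I (U(M, I) = 37*I + 6 = 6 + 37*I)
(√(650 - 815) + (-1008 + U(-33, -32))) - 1008 = (√(650 - 815) + (-1008 + (6 + 37*(-32)))) - 1008 = (√(-165) + (-1008 + (6 - 1184))) - 1008 = (I*√165 + (-1008 - 1178)) - 1008 = (I*√165 - 2186) - 1008 = (-2186 + I*√165) - 1008 = -3194 + I*√165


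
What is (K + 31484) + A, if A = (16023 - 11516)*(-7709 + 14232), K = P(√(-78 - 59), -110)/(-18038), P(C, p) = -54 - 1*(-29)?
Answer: 530869974535/18038 ≈ 2.9431e+7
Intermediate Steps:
P(C, p) = -25 (P(C, p) = -54 + 29 = -25)
K = 25/18038 (K = -25/(-18038) = -25*(-1/18038) = 25/18038 ≈ 0.0013860)
A = 29399161 (A = 4507*6523 = 29399161)
(K + 31484) + A = (25/18038 + 31484) + 29399161 = 567908417/18038 + 29399161 = 530869974535/18038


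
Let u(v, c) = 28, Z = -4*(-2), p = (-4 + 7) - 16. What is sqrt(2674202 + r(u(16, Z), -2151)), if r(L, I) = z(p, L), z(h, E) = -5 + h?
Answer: 2*sqrt(668546) ≈ 1635.3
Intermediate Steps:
p = -13 (p = 3 - 16 = -13)
Z = 8
r(L, I) = -18 (r(L, I) = -5 - 13 = -18)
sqrt(2674202 + r(u(16, Z), -2151)) = sqrt(2674202 - 18) = sqrt(2674184) = 2*sqrt(668546)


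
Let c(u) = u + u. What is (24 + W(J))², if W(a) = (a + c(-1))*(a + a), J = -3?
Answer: 2916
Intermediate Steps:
c(u) = 2*u
W(a) = 2*a*(-2 + a) (W(a) = (a + 2*(-1))*(a + a) = (a - 2)*(2*a) = (-2 + a)*(2*a) = 2*a*(-2 + a))
(24 + W(J))² = (24 + 2*(-3)*(-2 - 3))² = (24 + 2*(-3)*(-5))² = (24 + 30)² = 54² = 2916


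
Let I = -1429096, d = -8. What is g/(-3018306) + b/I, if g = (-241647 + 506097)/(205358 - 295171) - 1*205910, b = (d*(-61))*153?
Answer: 386816541956143/24212737365935793 ≈ 0.015976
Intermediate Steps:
b = 74664 (b = -8*(-61)*153 = 488*153 = 74664)
g = -18493659280/89813 (g = 264450/(-89813) - 205910 = 264450*(-1/89813) - 205910 = -264450/89813 - 205910 = -18493659280/89813 ≈ -2.0591e+5)
g/(-3018306) + b/I = -18493659280/89813/(-3018306) + 74664/(-1429096) = -18493659280/89813*(-1/3018306) + 74664*(-1/1429096) = 9246829640/135541558389 - 9333/178637 = 386816541956143/24212737365935793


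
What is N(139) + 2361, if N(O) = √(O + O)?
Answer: 2361 + √278 ≈ 2377.7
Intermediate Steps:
N(O) = √2*√O (N(O) = √(2*O) = √2*√O)
N(139) + 2361 = √2*√139 + 2361 = √278 + 2361 = 2361 + √278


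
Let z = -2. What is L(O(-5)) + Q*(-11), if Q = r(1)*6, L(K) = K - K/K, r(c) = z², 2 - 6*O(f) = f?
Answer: -1583/6 ≈ -263.83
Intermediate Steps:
O(f) = ⅓ - f/6
r(c) = 4 (r(c) = (-2)² = 4)
L(K) = -1 + K (L(K) = K - 1*1 = K - 1 = -1 + K)
Q = 24 (Q = 4*6 = 24)
L(O(-5)) + Q*(-11) = (-1 + (⅓ - ⅙*(-5))) + 24*(-11) = (-1 + (⅓ + ⅚)) - 264 = (-1 + 7/6) - 264 = ⅙ - 264 = -1583/6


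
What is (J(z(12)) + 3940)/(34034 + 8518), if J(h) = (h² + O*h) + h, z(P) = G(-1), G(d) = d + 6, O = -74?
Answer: 50/591 ≈ 0.084602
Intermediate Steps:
G(d) = 6 + d
z(P) = 5 (z(P) = 6 - 1 = 5)
J(h) = h² - 73*h (J(h) = (h² - 74*h) + h = h² - 73*h)
(J(z(12)) + 3940)/(34034 + 8518) = (5*(-73 + 5) + 3940)/(34034 + 8518) = (5*(-68) + 3940)/42552 = (-340 + 3940)*(1/42552) = 3600*(1/42552) = 50/591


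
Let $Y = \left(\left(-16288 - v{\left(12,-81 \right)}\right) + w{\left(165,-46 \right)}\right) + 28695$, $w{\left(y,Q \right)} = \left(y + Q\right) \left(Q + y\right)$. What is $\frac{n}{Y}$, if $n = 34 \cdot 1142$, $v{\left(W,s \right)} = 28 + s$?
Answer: $\frac{38828}{26621} \approx 1.4585$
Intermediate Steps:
$w{\left(y,Q \right)} = \left(Q + y\right)^{2}$ ($w{\left(y,Q \right)} = \left(Q + y\right) \left(Q + y\right) = \left(Q + y\right)^{2}$)
$Y = 26621$ ($Y = \left(\left(-16288 - \left(28 - 81\right)\right) + \left(-46 + 165\right)^{2}\right) + 28695 = \left(\left(-16288 - -53\right) + 119^{2}\right) + 28695 = \left(\left(-16288 + 53\right) + 14161\right) + 28695 = \left(-16235 + 14161\right) + 28695 = -2074 + 28695 = 26621$)
$n = 38828$
$\frac{n}{Y} = \frac{38828}{26621}$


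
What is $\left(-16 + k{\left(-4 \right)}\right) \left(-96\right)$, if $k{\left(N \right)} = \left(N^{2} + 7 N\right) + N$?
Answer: $3072$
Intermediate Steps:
$k{\left(N \right)} = N^{2} + 8 N$
$\left(-16 + k{\left(-4 \right)}\right) \left(-96\right) = \left(-16 - 4 \left(8 - 4\right)\right) \left(-96\right) = \left(-16 - 16\right) \left(-96\right) = \left(-32\right) \left(-96\right) = 3072$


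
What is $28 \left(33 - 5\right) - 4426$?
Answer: $-3642$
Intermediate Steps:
$28 \left(33 - 5\right) - 4426 = 28 \cdot 28 - 4426 = 784 - 4426 = -3642$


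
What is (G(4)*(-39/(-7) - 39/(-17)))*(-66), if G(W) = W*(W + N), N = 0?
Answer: -988416/119 ≈ -8306.0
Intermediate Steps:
G(W) = W**2 (G(W) = W*(W + 0) = W*W = W**2)
(G(4)*(-39/(-7) - 39/(-17)))*(-66) = (4**2*(-39/(-7) - 39/(-17)))*(-66) = (16*(-39*(-1/7) - 39*(-1/17)))*(-66) = (16*(39/7 + 39/17))*(-66) = (16*(936/119))*(-66) = (14976/119)*(-66) = -988416/119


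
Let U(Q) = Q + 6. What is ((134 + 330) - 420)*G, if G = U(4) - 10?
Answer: 0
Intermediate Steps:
U(Q) = 6 + Q
G = 0 (G = (6 + 4) - 10 = 10 - 10 = 0)
((134 + 330) - 420)*G = ((134 + 330) - 420)*0 = (464 - 420)*0 = 44*0 = 0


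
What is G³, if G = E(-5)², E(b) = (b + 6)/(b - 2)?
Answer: 1/117649 ≈ 8.4999e-6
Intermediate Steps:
E(b) = (6 + b)/(-2 + b)
G = 1/49 (G = ((6 - 5)/(-2 - 5))² = (1/(-7))² = (-⅐*1)² = (-⅐)² = 1/49 ≈ 0.020408)
G³ = (1/49)³ = 1/117649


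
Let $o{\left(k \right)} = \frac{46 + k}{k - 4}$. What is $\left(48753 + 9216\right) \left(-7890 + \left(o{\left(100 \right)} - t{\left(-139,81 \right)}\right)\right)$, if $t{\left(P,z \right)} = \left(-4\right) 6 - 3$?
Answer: $- \frac{7291553373}{16} \approx -4.5572 \cdot 10^{8}$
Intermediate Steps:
$t{\left(P,z \right)} = -27$ ($t{\left(P,z \right)} = -24 - 3 = -27$)
$o{\left(k \right)} = \frac{46 + k}{-4 + k}$
$\left(48753 + 9216\right) \left(-7890 + \left(o{\left(100 \right)} - t{\left(-139,81 \right)}\right)\right) = \left(48753 + 9216\right) \left(-7890 + \left(\frac{46 + 100}{-4 + 100} - -27\right)\right) = 57969 \left(-7890 + \left(\frac{1}{96} \cdot 146 + 27\right)\right) = 57969 \left(-7890 + \left(\frac{73}{48} + 27\right)\right) = 57969 \left(-7890 + \frac{1369}{48}\right) = 57969 \left(- \frac{377351}{48}\right) = - \frac{7291553373}{16}$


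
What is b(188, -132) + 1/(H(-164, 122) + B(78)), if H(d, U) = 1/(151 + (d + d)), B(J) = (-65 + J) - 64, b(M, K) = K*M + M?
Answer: -222341761/9028 ≈ -24628.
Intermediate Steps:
b(M, K) = M + K*M
B(J) = -129 + J
H(d, U) = 1/(151 + 2*d)
b(188, -132) + 1/(H(-164, 122) + B(78)) = 188*(1 - 132) + 1/(1/(151 + 2*(-164)) + (-129 + 78)) = 188*(-131) + 1/(1/(151 - 328) - 51) = -24628 + 1/(1/(-177) - 51) = -24628 + 1/(-1/177 - 51) = -24628 + 1/(-9028/177) = -24628 - 177/9028 = -222341761/9028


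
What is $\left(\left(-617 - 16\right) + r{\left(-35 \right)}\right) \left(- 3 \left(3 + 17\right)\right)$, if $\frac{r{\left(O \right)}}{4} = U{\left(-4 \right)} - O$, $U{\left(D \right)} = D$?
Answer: $30540$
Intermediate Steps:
$r{\left(O \right)} = -16 - 4 O$ ($r{\left(O \right)} = 4 \left(-4 - O\right) = -16 - 4 O$)
$\left(\left(-617 - 16\right) + r{\left(-35 \right)}\right) \left(- 3 \left(3 + 17\right)\right) = \left(\left(-617 - 16\right) - -124\right) \left(- 3 \left(3 + 17\right)\right) = \left(\left(-617 - 16\right) + \left(-16 + 140\right)\right) \left(\left(-3\right) 20\right) = \left(-633 + 124\right) \left(-60\right) = \left(-509\right) \left(-60\right) = 30540$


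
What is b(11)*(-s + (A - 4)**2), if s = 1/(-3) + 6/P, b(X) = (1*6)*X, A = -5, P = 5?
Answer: 26444/5 ≈ 5288.8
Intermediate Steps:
b(X) = 6*X
s = 13/15 (s = 1/(-3) + 6/5 = 1*(-1/3) + 6*(1/5) = -1/3 + 6/5 = 13/15 ≈ 0.86667)
b(11)*(-s + (A - 4)**2) = (6*11)*(-1*13/15 + (-5 - 4)**2) = 66*(-13/15 + (-9)**2) = 66*(-13/15 + 81) = 66*(1202/15) = 26444/5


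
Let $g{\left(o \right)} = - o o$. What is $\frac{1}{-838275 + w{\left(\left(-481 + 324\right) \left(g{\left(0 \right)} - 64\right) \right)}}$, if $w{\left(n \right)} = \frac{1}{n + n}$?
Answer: $- \frac{20096}{16845974399} \approx -1.1929 \cdot 10^{-6}$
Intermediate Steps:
$g{\left(o \right)} = - o^{2}$
$w{\left(n \right)} = \frac{1}{2 n}$
$\frac{1}{-838275 + w{\left(\left(-481 + 324\right) \left(g{\left(0 \right)} - 64\right) \right)}} = \frac{1}{-838275 + \frac{1}{2 \left(-481 + 324\right) \left(- 0^{2} - 64\right)}} = \frac{1}{-838275 + \frac{1}{2 \left(- 157 \left(\left(-1\right) 0 - 64\right)\right)}} = \frac{1}{-838275 + \frac{1}{2 \left(- 157 \left(0 - 64\right)\right)}} = \frac{1}{-838275 + \frac{1}{2 \left(\left(-157\right) \left(-64\right)\right)}} = \frac{1}{-838275 + \frac{1}{2 \cdot 10048}} = \frac{1}{-838275 + \frac{1}{2} \cdot \frac{1}{10048}} = \frac{1}{-838275 + \frac{1}{20096}} = \frac{1}{- \frac{16845974399}{20096}} = - \frac{20096}{16845974399}$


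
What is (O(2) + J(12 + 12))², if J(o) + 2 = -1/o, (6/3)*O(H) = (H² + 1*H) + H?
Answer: 2209/576 ≈ 3.8351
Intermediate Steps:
O(H) = H + H²/2 (O(H) = ((H² + 1*H) + H)/2 = ((H² + H) + H)/2 = ((H + H²) + H)/2 = (H² + 2*H)/2 = H + H²/2)
J(o) = -2 - 1/o
(O(2) + J(12 + 12))² = ((½)*2*(2 + 2) + (-2 - 1/(12 + 12)))² = ((½)*2*4 + (-2 - 1/24))² = (4 + (-2 - 1*1/24))² = (4 + (-2 - 1/24))² = (4 - 49/24)² = (47/24)² = 2209/576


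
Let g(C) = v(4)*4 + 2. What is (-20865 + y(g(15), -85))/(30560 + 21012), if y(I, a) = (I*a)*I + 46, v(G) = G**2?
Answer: -391079/51572 ≈ -7.5832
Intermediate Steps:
g(C) = 66 (g(C) = 4**2*4 + 2 = 16*4 + 2 = 64 + 2 = 66)
y(I, a) = 46 + a*I**2 (y(I, a) = a*I**2 + 46 = 46 + a*I**2)
(-20865 + y(g(15), -85))/(30560 + 21012) = (-20865 + (46 - 85*66**2))/(30560 + 21012) = (-20865 + (46 - 85*4356))/51572 = (-20865 + (46 - 370260))*(1/51572) = (-20865 - 370214)*(1/51572) = -391079*1/51572 = -391079/51572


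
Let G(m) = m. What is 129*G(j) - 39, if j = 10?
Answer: 1251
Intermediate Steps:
129*G(j) - 39 = 129*10 - 39 = 1290 - 39 = 1251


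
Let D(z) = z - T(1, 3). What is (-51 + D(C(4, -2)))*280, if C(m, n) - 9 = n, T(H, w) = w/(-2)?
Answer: -11900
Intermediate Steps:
T(H, w) = -w/2 (T(H, w) = w*(-½) = -w/2)
C(m, n) = 9 + n
D(z) = 3/2 + z (D(z) = z - (-1)*3/2 = z - 1*(-3/2) = z + 3/2 = 3/2 + z)
(-51 + D(C(4, -2)))*280 = (-51 + (3/2 + (9 - 2)))*280 = (-51 + (3/2 + 7))*280 = (-51 + 17/2)*280 = -85/2*280 = -11900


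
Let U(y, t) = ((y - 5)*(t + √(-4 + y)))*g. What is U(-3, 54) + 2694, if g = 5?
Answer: 534 - 40*I*√7 ≈ 534.0 - 105.83*I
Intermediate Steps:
U(y, t) = 5*(-5 + y)*(t + √(-4 + y)) (U(y, t) = ((y - 5)*(t + √(-4 + y)))*5 = ((-5 + y)*(t + √(-4 + y)))*5 = 5*(-5 + y)*(t + √(-4 + y)))
U(-3, 54) + 2694 = (-25*54 - 25*√(-4 - 3) + 5*54*(-3) + 5*(-3)*√(-4 - 3)) + 2694 = (-1350 - 25*I*√7 - 810 + 5*(-3)*√(-7)) + 2694 = (-1350 - 25*I*√7 - 810 + 5*(-3)*(I*√7)) + 2694 = (-1350 - 25*I*√7 - 810 - 15*I*√7) + 2694 = (-2160 - 40*I*√7) + 2694 = 534 - 40*I*√7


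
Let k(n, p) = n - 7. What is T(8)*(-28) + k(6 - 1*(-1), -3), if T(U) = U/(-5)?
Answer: 224/5 ≈ 44.800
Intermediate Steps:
k(n, p) = -7 + n
T(U) = -U/5 (T(U) = U*(-⅕) = -U/5)
T(8)*(-28) + k(6 - 1*(-1), -3) = -⅕*8*(-28) + (-7 + (6 - 1*(-1))) = -8/5*(-28) + (-7 + (6 + 1)) = 224/5 + (-7 + 7) = 224/5 + 0 = 224/5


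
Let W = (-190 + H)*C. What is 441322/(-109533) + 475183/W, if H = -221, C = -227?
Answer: 41663605/39153641 ≈ 1.0641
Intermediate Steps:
W = 93297 (W = (-190 - 221)*(-227) = -411*(-227) = 93297)
441322/(-109533) + 475183/W = 441322/(-109533) + 475183/93297 = 441322*(-1/109533) + 475183*(1/93297) = -15218/3777 + 475183/93297 = 41663605/39153641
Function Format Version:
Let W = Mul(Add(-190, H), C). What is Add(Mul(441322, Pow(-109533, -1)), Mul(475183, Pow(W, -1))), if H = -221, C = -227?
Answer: Rational(41663605, 39153641) ≈ 1.0641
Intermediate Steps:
W = 93297 (W = Mul(Add(-190, -221), -227) = Mul(-411, -227) = 93297)
Add(Mul(441322, Pow(-109533, -1)), Mul(475183, Pow(W, -1))) = Add(Mul(441322, Pow(-109533, -1)), Mul(475183, Pow(93297, -1))) = Add(Mul(441322, Rational(-1, 109533)), Mul(475183, Rational(1, 93297))) = Add(Rational(-15218, 3777), Rational(475183, 93297)) = Rational(41663605, 39153641)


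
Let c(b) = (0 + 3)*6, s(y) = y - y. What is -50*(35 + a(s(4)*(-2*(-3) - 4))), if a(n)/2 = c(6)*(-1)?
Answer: 50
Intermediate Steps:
s(y) = 0
c(b) = 18 (c(b) = 3*6 = 18)
a(n) = -36 (a(n) = 2*(18*(-1)) = 2*(-18) = -36)
-50*(35 + a(s(4)*(-2*(-3) - 4))) = -50*(35 - 36) = -50*(-1) = 50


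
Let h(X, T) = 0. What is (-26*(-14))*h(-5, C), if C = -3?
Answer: 0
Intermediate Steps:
(-26*(-14))*h(-5, C) = -26*(-14)*0 = 364*0 = 0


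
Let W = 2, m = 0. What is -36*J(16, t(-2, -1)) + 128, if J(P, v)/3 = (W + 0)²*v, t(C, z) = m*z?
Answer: 128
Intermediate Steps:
t(C, z) = 0 (t(C, z) = 0*z = 0)
J(P, v) = 12*v (J(P, v) = 3*((2 + 0)²*v) = 3*(2²*v) = 3*(4*v) = 12*v)
-36*J(16, t(-2, -1)) + 128 = -432*0 + 128 = -36*0 + 128 = 0 + 128 = 128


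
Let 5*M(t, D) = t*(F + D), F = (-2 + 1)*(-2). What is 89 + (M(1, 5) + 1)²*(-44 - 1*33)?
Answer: -8863/25 ≈ -354.52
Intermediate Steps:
F = 2 (F = -1*(-2) = 2)
M(t, D) = t*(2 + D)/5 (M(t, D) = (t*(2 + D))/5 = t*(2 + D)/5)
89 + (M(1, 5) + 1)²*(-44 - 1*33) = 89 + ((⅕)*1*(2 + 5) + 1)²*(-44 - 1*33) = 89 + ((⅕)*1*7 + 1)²*(-44 - 33) = 89 + (7/5 + 1)²*(-77) = 89 + (12/5)²*(-77) = 89 + (144/25)*(-77) = 89 - 11088/25 = -8863/25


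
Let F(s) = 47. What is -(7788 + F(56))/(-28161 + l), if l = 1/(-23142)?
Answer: 181317570/651701863 ≈ 0.27822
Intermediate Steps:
l = -1/23142 ≈ -4.3212e-5
-(7788 + F(56))/(-28161 + l) = -(7788 + 47)/(-28161 - 1/23142) = -7835/(-651701863/23142) = -7835*(-23142)/651701863 = -1*(-181317570/651701863) = 181317570/651701863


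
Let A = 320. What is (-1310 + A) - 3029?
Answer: -4019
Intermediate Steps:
(-1310 + A) - 3029 = (-1310 + 320) - 3029 = -990 - 3029 = -4019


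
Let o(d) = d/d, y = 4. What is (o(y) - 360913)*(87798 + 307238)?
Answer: -142573232832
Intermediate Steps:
o(d) = 1
(o(y) - 360913)*(87798 + 307238) = (1 - 360913)*(87798 + 307238) = -360912*395036 = -142573232832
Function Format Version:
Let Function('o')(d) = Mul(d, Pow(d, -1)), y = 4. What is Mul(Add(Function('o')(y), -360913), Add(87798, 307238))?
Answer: -142573232832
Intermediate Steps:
Function('o')(d) = 1
Mul(Add(Function('o')(y), -360913), Add(87798, 307238)) = Mul(Add(1, -360913), Add(87798, 307238)) = Mul(-360912, 395036) = -142573232832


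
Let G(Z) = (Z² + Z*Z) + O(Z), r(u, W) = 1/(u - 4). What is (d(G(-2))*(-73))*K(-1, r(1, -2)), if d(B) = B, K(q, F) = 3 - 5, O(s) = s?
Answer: 876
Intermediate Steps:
r(u, W) = 1/(-4 + u)
K(q, F) = -2
G(Z) = Z + 2*Z² (G(Z) = (Z² + Z*Z) + Z = (Z² + Z²) + Z = 2*Z² + Z = Z + 2*Z²)
(d(G(-2))*(-73))*K(-1, r(1, -2)) = (-2*(1 + 2*(-2))*(-73))*(-2) = (-2*(1 - 4)*(-73))*(-2) = (-2*(-3)*(-73))*(-2) = (6*(-73))*(-2) = -438*(-2) = 876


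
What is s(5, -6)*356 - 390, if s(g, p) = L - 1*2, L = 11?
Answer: 2814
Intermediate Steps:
s(g, p) = 9 (s(g, p) = 11 - 1*2 = 11 - 2 = 9)
s(5, -6)*356 - 390 = 9*356 - 390 = 3204 - 390 = 2814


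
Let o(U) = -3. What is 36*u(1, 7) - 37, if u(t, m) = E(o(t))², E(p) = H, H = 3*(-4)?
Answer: 5147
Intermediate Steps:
H = -12
E(p) = -12
u(t, m) = 144 (u(t, m) = (-12)² = 144)
36*u(1, 7) - 37 = 36*144 - 37 = 5184 - 37 = 5147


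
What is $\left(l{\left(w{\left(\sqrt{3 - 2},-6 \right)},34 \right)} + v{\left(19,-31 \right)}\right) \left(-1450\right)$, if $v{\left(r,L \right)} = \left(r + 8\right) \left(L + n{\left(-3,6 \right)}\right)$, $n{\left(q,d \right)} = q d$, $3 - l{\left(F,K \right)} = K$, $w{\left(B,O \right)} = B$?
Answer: $1963300$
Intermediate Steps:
$l{\left(F,K \right)} = 3 - K$
$n{\left(q,d \right)} = d q$
$v{\left(r,L \right)} = \left(-18 + L\right) \left(8 + r\right)$ ($v{\left(r,L \right)} = \left(r + 8\right) \left(L + 6 \left(-3\right)\right) = \left(8 + r\right) \left(L - 18\right) = \left(8 + r\right) \left(-18 + L\right) = \left(-18 + L\right) \left(8 + r\right)$)
$\left(l{\left(w{\left(\sqrt{3 - 2},-6 \right)},34 \right)} + v{\left(19,-31 \right)}\right) \left(-1450\right) = \left(\left(3 - 34\right) - 1323\right) \left(-1450\right) = \left(-31 - 1323\right) \left(-1450\right) = \left(-1354\right) \left(-1450\right) = 1963300$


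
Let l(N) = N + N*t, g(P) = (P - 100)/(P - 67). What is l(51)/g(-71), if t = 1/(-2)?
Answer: 391/19 ≈ 20.579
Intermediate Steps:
t = -1/2 ≈ -0.50000
g(P) = (-100 + P)/(-67 + P)
l(N) = N/2 (l(N) = N + N*(-1/2) = N - N/2 = N/2)
l(51)/g(-71) = ((1/2)*51)/(((-100 - 71)/(-67 - 71))) = 51/(2*((-171/(-138)))) = 51/(2*((-1/138*(-171)))) = 51/(2*(57/46)) = (51/2)*(46/57) = 391/19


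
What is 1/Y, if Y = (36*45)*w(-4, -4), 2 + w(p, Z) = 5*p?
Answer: -1/35640 ≈ -2.8058e-5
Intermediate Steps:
w(p, Z) = -2 + 5*p
Y = -35640 (Y = (36*45)*(-2 + 5*(-4)) = 1620*(-2 - 20) = 1620*(-22) = -35640)
1/Y = 1/(-35640) = -1/35640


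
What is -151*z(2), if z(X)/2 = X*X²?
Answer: -2416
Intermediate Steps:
z(X) = 2*X³ (z(X) = 2*(X*X²) = 2*X³)
-151*z(2) = -302*2³ = -302*8 = -151*16 = -2416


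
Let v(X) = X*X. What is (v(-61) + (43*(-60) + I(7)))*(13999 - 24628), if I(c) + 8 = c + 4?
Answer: -12159576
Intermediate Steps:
I(c) = -4 + c (I(c) = -8 + (c + 4) = -8 + (4 + c) = -4 + c)
v(X) = X**2
(v(-61) + (43*(-60) + I(7)))*(13999 - 24628) = ((-61)**2 + (43*(-60) + (-4 + 7)))*(13999 - 24628) = (3721 + (-2580 + 3))*(-10629) = (3721 - 2577)*(-10629) = 1144*(-10629) = -12159576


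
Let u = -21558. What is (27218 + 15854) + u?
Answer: 21514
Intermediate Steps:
(27218 + 15854) + u = (27218 + 15854) - 21558 = 43072 - 21558 = 21514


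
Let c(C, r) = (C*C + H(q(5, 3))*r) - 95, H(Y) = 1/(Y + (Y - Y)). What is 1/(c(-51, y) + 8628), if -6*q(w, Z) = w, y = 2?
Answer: 5/55658 ≈ 8.9834e-5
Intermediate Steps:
q(w, Z) = -w/6
H(Y) = 1/Y (H(Y) = 1/(Y + 0) = 1/Y)
c(C, r) = -95 + C² - 6*r/5 (c(C, r) = (C*C + r/((-⅙*5))) - 95 = (C² + r/(-⅚)) - 95 = (C² - 6*r/5) - 95 = -95 + C² - 6*r/5)
1/(c(-51, y) + 8628) = 1/((-95 + (-51)² - 6/5*2) + 8628) = 1/((-95 + 2601 - 12/5) + 8628) = 1/(12518/5 + 8628) = 1/(55658/5) = 5/55658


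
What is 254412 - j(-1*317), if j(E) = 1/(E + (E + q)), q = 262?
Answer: 94641265/372 ≈ 2.5441e+5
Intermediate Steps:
j(E) = 1/(262 + 2*E) (j(E) = 1/(E + (E + 262)) = 1/(E + (262 + E)) = 1/(262 + 2*E))
254412 - j(-1*317) = 254412 - 1/(2*(131 - 1*317)) = 254412 - 1/(2*(131 - 317)) = 254412 - 1/(2*(-186)) = 254412 - (-1)/(2*186) = 254412 - 1*(-1/372) = 254412 + 1/372 = 94641265/372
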